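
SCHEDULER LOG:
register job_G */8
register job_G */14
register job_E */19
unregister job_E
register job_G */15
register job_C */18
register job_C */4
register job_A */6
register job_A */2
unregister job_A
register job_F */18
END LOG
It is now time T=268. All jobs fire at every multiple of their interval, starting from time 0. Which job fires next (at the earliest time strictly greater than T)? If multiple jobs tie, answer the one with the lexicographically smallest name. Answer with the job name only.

Answer: job_F

Derivation:
Op 1: register job_G */8 -> active={job_G:*/8}
Op 2: register job_G */14 -> active={job_G:*/14}
Op 3: register job_E */19 -> active={job_E:*/19, job_G:*/14}
Op 4: unregister job_E -> active={job_G:*/14}
Op 5: register job_G */15 -> active={job_G:*/15}
Op 6: register job_C */18 -> active={job_C:*/18, job_G:*/15}
Op 7: register job_C */4 -> active={job_C:*/4, job_G:*/15}
Op 8: register job_A */6 -> active={job_A:*/6, job_C:*/4, job_G:*/15}
Op 9: register job_A */2 -> active={job_A:*/2, job_C:*/4, job_G:*/15}
Op 10: unregister job_A -> active={job_C:*/4, job_G:*/15}
Op 11: register job_F */18 -> active={job_C:*/4, job_F:*/18, job_G:*/15}
  job_C: interval 4, next fire after T=268 is 272
  job_F: interval 18, next fire after T=268 is 270
  job_G: interval 15, next fire after T=268 is 270
Earliest = 270, winner (lex tiebreak) = job_F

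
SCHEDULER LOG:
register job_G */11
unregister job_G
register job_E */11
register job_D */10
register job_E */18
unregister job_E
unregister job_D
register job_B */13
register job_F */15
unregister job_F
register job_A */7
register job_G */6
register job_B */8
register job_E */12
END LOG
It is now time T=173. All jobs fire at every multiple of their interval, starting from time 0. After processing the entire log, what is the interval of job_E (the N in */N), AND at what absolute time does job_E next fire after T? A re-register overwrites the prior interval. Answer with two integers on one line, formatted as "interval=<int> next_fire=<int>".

Op 1: register job_G */11 -> active={job_G:*/11}
Op 2: unregister job_G -> active={}
Op 3: register job_E */11 -> active={job_E:*/11}
Op 4: register job_D */10 -> active={job_D:*/10, job_E:*/11}
Op 5: register job_E */18 -> active={job_D:*/10, job_E:*/18}
Op 6: unregister job_E -> active={job_D:*/10}
Op 7: unregister job_D -> active={}
Op 8: register job_B */13 -> active={job_B:*/13}
Op 9: register job_F */15 -> active={job_B:*/13, job_F:*/15}
Op 10: unregister job_F -> active={job_B:*/13}
Op 11: register job_A */7 -> active={job_A:*/7, job_B:*/13}
Op 12: register job_G */6 -> active={job_A:*/7, job_B:*/13, job_G:*/6}
Op 13: register job_B */8 -> active={job_A:*/7, job_B:*/8, job_G:*/6}
Op 14: register job_E */12 -> active={job_A:*/7, job_B:*/8, job_E:*/12, job_G:*/6}
Final interval of job_E = 12
Next fire of job_E after T=173: (173//12+1)*12 = 180

Answer: interval=12 next_fire=180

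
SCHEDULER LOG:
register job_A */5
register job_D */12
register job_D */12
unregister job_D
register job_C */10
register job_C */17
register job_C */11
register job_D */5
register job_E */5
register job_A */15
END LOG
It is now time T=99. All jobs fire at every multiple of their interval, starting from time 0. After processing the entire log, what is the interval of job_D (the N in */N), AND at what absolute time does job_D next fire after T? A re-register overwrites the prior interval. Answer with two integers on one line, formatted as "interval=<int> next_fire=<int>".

Answer: interval=5 next_fire=100

Derivation:
Op 1: register job_A */5 -> active={job_A:*/5}
Op 2: register job_D */12 -> active={job_A:*/5, job_D:*/12}
Op 3: register job_D */12 -> active={job_A:*/5, job_D:*/12}
Op 4: unregister job_D -> active={job_A:*/5}
Op 5: register job_C */10 -> active={job_A:*/5, job_C:*/10}
Op 6: register job_C */17 -> active={job_A:*/5, job_C:*/17}
Op 7: register job_C */11 -> active={job_A:*/5, job_C:*/11}
Op 8: register job_D */5 -> active={job_A:*/5, job_C:*/11, job_D:*/5}
Op 9: register job_E */5 -> active={job_A:*/5, job_C:*/11, job_D:*/5, job_E:*/5}
Op 10: register job_A */15 -> active={job_A:*/15, job_C:*/11, job_D:*/5, job_E:*/5}
Final interval of job_D = 5
Next fire of job_D after T=99: (99//5+1)*5 = 100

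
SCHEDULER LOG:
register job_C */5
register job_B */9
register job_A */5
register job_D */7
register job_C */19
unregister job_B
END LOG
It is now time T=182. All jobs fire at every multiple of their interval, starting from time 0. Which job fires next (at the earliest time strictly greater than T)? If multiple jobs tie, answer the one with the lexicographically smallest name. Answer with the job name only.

Op 1: register job_C */5 -> active={job_C:*/5}
Op 2: register job_B */9 -> active={job_B:*/9, job_C:*/5}
Op 3: register job_A */5 -> active={job_A:*/5, job_B:*/9, job_C:*/5}
Op 4: register job_D */7 -> active={job_A:*/5, job_B:*/9, job_C:*/5, job_D:*/7}
Op 5: register job_C */19 -> active={job_A:*/5, job_B:*/9, job_C:*/19, job_D:*/7}
Op 6: unregister job_B -> active={job_A:*/5, job_C:*/19, job_D:*/7}
  job_A: interval 5, next fire after T=182 is 185
  job_C: interval 19, next fire after T=182 is 190
  job_D: interval 7, next fire after T=182 is 189
Earliest = 185, winner (lex tiebreak) = job_A

Answer: job_A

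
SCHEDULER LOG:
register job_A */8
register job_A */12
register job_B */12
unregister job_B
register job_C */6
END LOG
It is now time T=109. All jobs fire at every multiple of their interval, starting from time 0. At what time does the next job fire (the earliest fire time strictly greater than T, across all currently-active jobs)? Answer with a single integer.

Op 1: register job_A */8 -> active={job_A:*/8}
Op 2: register job_A */12 -> active={job_A:*/12}
Op 3: register job_B */12 -> active={job_A:*/12, job_B:*/12}
Op 4: unregister job_B -> active={job_A:*/12}
Op 5: register job_C */6 -> active={job_A:*/12, job_C:*/6}
  job_A: interval 12, next fire after T=109 is 120
  job_C: interval 6, next fire after T=109 is 114
Earliest fire time = 114 (job job_C)

Answer: 114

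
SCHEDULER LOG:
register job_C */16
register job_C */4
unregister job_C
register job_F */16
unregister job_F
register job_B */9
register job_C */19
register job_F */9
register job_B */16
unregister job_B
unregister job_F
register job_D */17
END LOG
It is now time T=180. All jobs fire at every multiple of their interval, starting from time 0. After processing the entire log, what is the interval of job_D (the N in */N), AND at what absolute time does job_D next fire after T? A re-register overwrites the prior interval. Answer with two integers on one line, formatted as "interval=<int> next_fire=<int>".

Answer: interval=17 next_fire=187

Derivation:
Op 1: register job_C */16 -> active={job_C:*/16}
Op 2: register job_C */4 -> active={job_C:*/4}
Op 3: unregister job_C -> active={}
Op 4: register job_F */16 -> active={job_F:*/16}
Op 5: unregister job_F -> active={}
Op 6: register job_B */9 -> active={job_B:*/9}
Op 7: register job_C */19 -> active={job_B:*/9, job_C:*/19}
Op 8: register job_F */9 -> active={job_B:*/9, job_C:*/19, job_F:*/9}
Op 9: register job_B */16 -> active={job_B:*/16, job_C:*/19, job_F:*/9}
Op 10: unregister job_B -> active={job_C:*/19, job_F:*/9}
Op 11: unregister job_F -> active={job_C:*/19}
Op 12: register job_D */17 -> active={job_C:*/19, job_D:*/17}
Final interval of job_D = 17
Next fire of job_D after T=180: (180//17+1)*17 = 187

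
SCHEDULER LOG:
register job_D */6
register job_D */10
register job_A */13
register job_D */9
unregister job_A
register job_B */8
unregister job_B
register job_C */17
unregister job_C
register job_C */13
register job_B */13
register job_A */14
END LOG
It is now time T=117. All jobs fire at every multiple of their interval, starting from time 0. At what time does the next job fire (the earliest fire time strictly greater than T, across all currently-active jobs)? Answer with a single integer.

Op 1: register job_D */6 -> active={job_D:*/6}
Op 2: register job_D */10 -> active={job_D:*/10}
Op 3: register job_A */13 -> active={job_A:*/13, job_D:*/10}
Op 4: register job_D */9 -> active={job_A:*/13, job_D:*/9}
Op 5: unregister job_A -> active={job_D:*/9}
Op 6: register job_B */8 -> active={job_B:*/8, job_D:*/9}
Op 7: unregister job_B -> active={job_D:*/9}
Op 8: register job_C */17 -> active={job_C:*/17, job_D:*/9}
Op 9: unregister job_C -> active={job_D:*/9}
Op 10: register job_C */13 -> active={job_C:*/13, job_D:*/9}
Op 11: register job_B */13 -> active={job_B:*/13, job_C:*/13, job_D:*/9}
Op 12: register job_A */14 -> active={job_A:*/14, job_B:*/13, job_C:*/13, job_D:*/9}
  job_A: interval 14, next fire after T=117 is 126
  job_B: interval 13, next fire after T=117 is 130
  job_C: interval 13, next fire after T=117 is 130
  job_D: interval 9, next fire after T=117 is 126
Earliest fire time = 126 (job job_A)

Answer: 126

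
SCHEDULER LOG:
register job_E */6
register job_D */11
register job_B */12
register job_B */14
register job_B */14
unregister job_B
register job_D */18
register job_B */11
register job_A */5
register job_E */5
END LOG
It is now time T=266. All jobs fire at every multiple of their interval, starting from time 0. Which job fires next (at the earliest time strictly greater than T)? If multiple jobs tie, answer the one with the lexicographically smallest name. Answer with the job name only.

Answer: job_A

Derivation:
Op 1: register job_E */6 -> active={job_E:*/6}
Op 2: register job_D */11 -> active={job_D:*/11, job_E:*/6}
Op 3: register job_B */12 -> active={job_B:*/12, job_D:*/11, job_E:*/6}
Op 4: register job_B */14 -> active={job_B:*/14, job_D:*/11, job_E:*/6}
Op 5: register job_B */14 -> active={job_B:*/14, job_D:*/11, job_E:*/6}
Op 6: unregister job_B -> active={job_D:*/11, job_E:*/6}
Op 7: register job_D */18 -> active={job_D:*/18, job_E:*/6}
Op 8: register job_B */11 -> active={job_B:*/11, job_D:*/18, job_E:*/6}
Op 9: register job_A */5 -> active={job_A:*/5, job_B:*/11, job_D:*/18, job_E:*/6}
Op 10: register job_E */5 -> active={job_A:*/5, job_B:*/11, job_D:*/18, job_E:*/5}
  job_A: interval 5, next fire after T=266 is 270
  job_B: interval 11, next fire after T=266 is 275
  job_D: interval 18, next fire after T=266 is 270
  job_E: interval 5, next fire after T=266 is 270
Earliest = 270, winner (lex tiebreak) = job_A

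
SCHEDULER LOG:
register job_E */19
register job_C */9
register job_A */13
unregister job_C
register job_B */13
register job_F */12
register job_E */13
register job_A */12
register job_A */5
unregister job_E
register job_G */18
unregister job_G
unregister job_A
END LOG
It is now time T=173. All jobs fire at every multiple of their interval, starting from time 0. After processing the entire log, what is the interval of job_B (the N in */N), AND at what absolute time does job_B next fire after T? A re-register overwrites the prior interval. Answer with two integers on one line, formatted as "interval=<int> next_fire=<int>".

Answer: interval=13 next_fire=182

Derivation:
Op 1: register job_E */19 -> active={job_E:*/19}
Op 2: register job_C */9 -> active={job_C:*/9, job_E:*/19}
Op 3: register job_A */13 -> active={job_A:*/13, job_C:*/9, job_E:*/19}
Op 4: unregister job_C -> active={job_A:*/13, job_E:*/19}
Op 5: register job_B */13 -> active={job_A:*/13, job_B:*/13, job_E:*/19}
Op 6: register job_F */12 -> active={job_A:*/13, job_B:*/13, job_E:*/19, job_F:*/12}
Op 7: register job_E */13 -> active={job_A:*/13, job_B:*/13, job_E:*/13, job_F:*/12}
Op 8: register job_A */12 -> active={job_A:*/12, job_B:*/13, job_E:*/13, job_F:*/12}
Op 9: register job_A */5 -> active={job_A:*/5, job_B:*/13, job_E:*/13, job_F:*/12}
Op 10: unregister job_E -> active={job_A:*/5, job_B:*/13, job_F:*/12}
Op 11: register job_G */18 -> active={job_A:*/5, job_B:*/13, job_F:*/12, job_G:*/18}
Op 12: unregister job_G -> active={job_A:*/5, job_B:*/13, job_F:*/12}
Op 13: unregister job_A -> active={job_B:*/13, job_F:*/12}
Final interval of job_B = 13
Next fire of job_B after T=173: (173//13+1)*13 = 182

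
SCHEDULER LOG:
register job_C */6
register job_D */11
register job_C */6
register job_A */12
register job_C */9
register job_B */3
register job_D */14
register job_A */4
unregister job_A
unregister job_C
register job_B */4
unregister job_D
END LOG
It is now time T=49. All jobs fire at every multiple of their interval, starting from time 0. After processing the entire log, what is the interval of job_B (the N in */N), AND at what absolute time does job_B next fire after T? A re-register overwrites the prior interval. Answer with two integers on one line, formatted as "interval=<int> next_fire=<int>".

Answer: interval=4 next_fire=52

Derivation:
Op 1: register job_C */6 -> active={job_C:*/6}
Op 2: register job_D */11 -> active={job_C:*/6, job_D:*/11}
Op 3: register job_C */6 -> active={job_C:*/6, job_D:*/11}
Op 4: register job_A */12 -> active={job_A:*/12, job_C:*/6, job_D:*/11}
Op 5: register job_C */9 -> active={job_A:*/12, job_C:*/9, job_D:*/11}
Op 6: register job_B */3 -> active={job_A:*/12, job_B:*/3, job_C:*/9, job_D:*/11}
Op 7: register job_D */14 -> active={job_A:*/12, job_B:*/3, job_C:*/9, job_D:*/14}
Op 8: register job_A */4 -> active={job_A:*/4, job_B:*/3, job_C:*/9, job_D:*/14}
Op 9: unregister job_A -> active={job_B:*/3, job_C:*/9, job_D:*/14}
Op 10: unregister job_C -> active={job_B:*/3, job_D:*/14}
Op 11: register job_B */4 -> active={job_B:*/4, job_D:*/14}
Op 12: unregister job_D -> active={job_B:*/4}
Final interval of job_B = 4
Next fire of job_B after T=49: (49//4+1)*4 = 52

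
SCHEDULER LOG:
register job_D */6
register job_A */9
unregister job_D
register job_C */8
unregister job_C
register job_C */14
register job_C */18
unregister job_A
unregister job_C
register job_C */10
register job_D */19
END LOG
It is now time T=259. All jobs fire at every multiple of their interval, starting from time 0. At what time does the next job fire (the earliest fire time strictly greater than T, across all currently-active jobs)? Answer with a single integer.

Answer: 260

Derivation:
Op 1: register job_D */6 -> active={job_D:*/6}
Op 2: register job_A */9 -> active={job_A:*/9, job_D:*/6}
Op 3: unregister job_D -> active={job_A:*/9}
Op 4: register job_C */8 -> active={job_A:*/9, job_C:*/8}
Op 5: unregister job_C -> active={job_A:*/9}
Op 6: register job_C */14 -> active={job_A:*/9, job_C:*/14}
Op 7: register job_C */18 -> active={job_A:*/9, job_C:*/18}
Op 8: unregister job_A -> active={job_C:*/18}
Op 9: unregister job_C -> active={}
Op 10: register job_C */10 -> active={job_C:*/10}
Op 11: register job_D */19 -> active={job_C:*/10, job_D:*/19}
  job_C: interval 10, next fire after T=259 is 260
  job_D: interval 19, next fire after T=259 is 266
Earliest fire time = 260 (job job_C)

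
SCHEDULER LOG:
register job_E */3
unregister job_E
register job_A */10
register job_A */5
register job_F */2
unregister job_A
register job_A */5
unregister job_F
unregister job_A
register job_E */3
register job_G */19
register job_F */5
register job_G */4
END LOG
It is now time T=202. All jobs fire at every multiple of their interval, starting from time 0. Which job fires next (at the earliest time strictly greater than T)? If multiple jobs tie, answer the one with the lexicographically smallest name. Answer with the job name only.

Op 1: register job_E */3 -> active={job_E:*/3}
Op 2: unregister job_E -> active={}
Op 3: register job_A */10 -> active={job_A:*/10}
Op 4: register job_A */5 -> active={job_A:*/5}
Op 5: register job_F */2 -> active={job_A:*/5, job_F:*/2}
Op 6: unregister job_A -> active={job_F:*/2}
Op 7: register job_A */5 -> active={job_A:*/5, job_F:*/2}
Op 8: unregister job_F -> active={job_A:*/5}
Op 9: unregister job_A -> active={}
Op 10: register job_E */3 -> active={job_E:*/3}
Op 11: register job_G */19 -> active={job_E:*/3, job_G:*/19}
Op 12: register job_F */5 -> active={job_E:*/3, job_F:*/5, job_G:*/19}
Op 13: register job_G */4 -> active={job_E:*/3, job_F:*/5, job_G:*/4}
  job_E: interval 3, next fire after T=202 is 204
  job_F: interval 5, next fire after T=202 is 205
  job_G: interval 4, next fire after T=202 is 204
Earliest = 204, winner (lex tiebreak) = job_E

Answer: job_E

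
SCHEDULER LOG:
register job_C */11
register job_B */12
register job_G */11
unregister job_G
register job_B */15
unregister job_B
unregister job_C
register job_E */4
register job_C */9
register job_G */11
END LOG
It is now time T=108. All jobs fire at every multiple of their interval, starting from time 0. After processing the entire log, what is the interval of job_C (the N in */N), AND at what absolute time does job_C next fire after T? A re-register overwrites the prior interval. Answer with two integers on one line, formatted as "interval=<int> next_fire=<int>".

Op 1: register job_C */11 -> active={job_C:*/11}
Op 2: register job_B */12 -> active={job_B:*/12, job_C:*/11}
Op 3: register job_G */11 -> active={job_B:*/12, job_C:*/11, job_G:*/11}
Op 4: unregister job_G -> active={job_B:*/12, job_C:*/11}
Op 5: register job_B */15 -> active={job_B:*/15, job_C:*/11}
Op 6: unregister job_B -> active={job_C:*/11}
Op 7: unregister job_C -> active={}
Op 8: register job_E */4 -> active={job_E:*/4}
Op 9: register job_C */9 -> active={job_C:*/9, job_E:*/4}
Op 10: register job_G */11 -> active={job_C:*/9, job_E:*/4, job_G:*/11}
Final interval of job_C = 9
Next fire of job_C after T=108: (108//9+1)*9 = 117

Answer: interval=9 next_fire=117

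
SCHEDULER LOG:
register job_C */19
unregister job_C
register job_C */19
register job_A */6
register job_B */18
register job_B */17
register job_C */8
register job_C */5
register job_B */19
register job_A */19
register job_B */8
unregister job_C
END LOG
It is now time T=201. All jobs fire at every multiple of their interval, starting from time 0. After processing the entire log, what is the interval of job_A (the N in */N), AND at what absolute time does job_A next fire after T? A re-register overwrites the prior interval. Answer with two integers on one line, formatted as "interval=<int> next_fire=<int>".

Answer: interval=19 next_fire=209

Derivation:
Op 1: register job_C */19 -> active={job_C:*/19}
Op 2: unregister job_C -> active={}
Op 3: register job_C */19 -> active={job_C:*/19}
Op 4: register job_A */6 -> active={job_A:*/6, job_C:*/19}
Op 5: register job_B */18 -> active={job_A:*/6, job_B:*/18, job_C:*/19}
Op 6: register job_B */17 -> active={job_A:*/6, job_B:*/17, job_C:*/19}
Op 7: register job_C */8 -> active={job_A:*/6, job_B:*/17, job_C:*/8}
Op 8: register job_C */5 -> active={job_A:*/6, job_B:*/17, job_C:*/5}
Op 9: register job_B */19 -> active={job_A:*/6, job_B:*/19, job_C:*/5}
Op 10: register job_A */19 -> active={job_A:*/19, job_B:*/19, job_C:*/5}
Op 11: register job_B */8 -> active={job_A:*/19, job_B:*/8, job_C:*/5}
Op 12: unregister job_C -> active={job_A:*/19, job_B:*/8}
Final interval of job_A = 19
Next fire of job_A after T=201: (201//19+1)*19 = 209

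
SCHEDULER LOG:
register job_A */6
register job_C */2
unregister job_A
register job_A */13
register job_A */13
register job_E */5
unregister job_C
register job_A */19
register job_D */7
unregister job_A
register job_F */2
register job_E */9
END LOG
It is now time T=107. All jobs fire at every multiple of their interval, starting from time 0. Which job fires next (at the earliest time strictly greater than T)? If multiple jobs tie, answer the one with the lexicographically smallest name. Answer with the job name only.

Op 1: register job_A */6 -> active={job_A:*/6}
Op 2: register job_C */2 -> active={job_A:*/6, job_C:*/2}
Op 3: unregister job_A -> active={job_C:*/2}
Op 4: register job_A */13 -> active={job_A:*/13, job_C:*/2}
Op 5: register job_A */13 -> active={job_A:*/13, job_C:*/2}
Op 6: register job_E */5 -> active={job_A:*/13, job_C:*/2, job_E:*/5}
Op 7: unregister job_C -> active={job_A:*/13, job_E:*/5}
Op 8: register job_A */19 -> active={job_A:*/19, job_E:*/5}
Op 9: register job_D */7 -> active={job_A:*/19, job_D:*/7, job_E:*/5}
Op 10: unregister job_A -> active={job_D:*/7, job_E:*/5}
Op 11: register job_F */2 -> active={job_D:*/7, job_E:*/5, job_F:*/2}
Op 12: register job_E */9 -> active={job_D:*/7, job_E:*/9, job_F:*/2}
  job_D: interval 7, next fire after T=107 is 112
  job_E: interval 9, next fire after T=107 is 108
  job_F: interval 2, next fire after T=107 is 108
Earliest = 108, winner (lex tiebreak) = job_E

Answer: job_E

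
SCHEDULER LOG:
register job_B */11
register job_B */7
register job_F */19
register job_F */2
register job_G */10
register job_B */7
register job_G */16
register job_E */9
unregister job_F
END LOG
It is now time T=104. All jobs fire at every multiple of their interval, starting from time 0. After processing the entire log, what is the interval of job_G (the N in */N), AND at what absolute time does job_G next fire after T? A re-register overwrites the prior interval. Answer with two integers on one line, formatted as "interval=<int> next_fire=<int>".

Op 1: register job_B */11 -> active={job_B:*/11}
Op 2: register job_B */7 -> active={job_B:*/7}
Op 3: register job_F */19 -> active={job_B:*/7, job_F:*/19}
Op 4: register job_F */2 -> active={job_B:*/7, job_F:*/2}
Op 5: register job_G */10 -> active={job_B:*/7, job_F:*/2, job_G:*/10}
Op 6: register job_B */7 -> active={job_B:*/7, job_F:*/2, job_G:*/10}
Op 7: register job_G */16 -> active={job_B:*/7, job_F:*/2, job_G:*/16}
Op 8: register job_E */9 -> active={job_B:*/7, job_E:*/9, job_F:*/2, job_G:*/16}
Op 9: unregister job_F -> active={job_B:*/7, job_E:*/9, job_G:*/16}
Final interval of job_G = 16
Next fire of job_G after T=104: (104//16+1)*16 = 112

Answer: interval=16 next_fire=112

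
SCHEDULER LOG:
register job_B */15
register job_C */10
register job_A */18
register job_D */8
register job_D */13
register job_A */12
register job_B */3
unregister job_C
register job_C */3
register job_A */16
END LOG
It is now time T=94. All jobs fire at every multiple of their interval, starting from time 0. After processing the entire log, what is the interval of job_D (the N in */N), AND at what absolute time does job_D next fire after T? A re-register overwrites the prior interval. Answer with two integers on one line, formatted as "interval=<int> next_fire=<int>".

Op 1: register job_B */15 -> active={job_B:*/15}
Op 2: register job_C */10 -> active={job_B:*/15, job_C:*/10}
Op 3: register job_A */18 -> active={job_A:*/18, job_B:*/15, job_C:*/10}
Op 4: register job_D */8 -> active={job_A:*/18, job_B:*/15, job_C:*/10, job_D:*/8}
Op 5: register job_D */13 -> active={job_A:*/18, job_B:*/15, job_C:*/10, job_D:*/13}
Op 6: register job_A */12 -> active={job_A:*/12, job_B:*/15, job_C:*/10, job_D:*/13}
Op 7: register job_B */3 -> active={job_A:*/12, job_B:*/3, job_C:*/10, job_D:*/13}
Op 8: unregister job_C -> active={job_A:*/12, job_B:*/3, job_D:*/13}
Op 9: register job_C */3 -> active={job_A:*/12, job_B:*/3, job_C:*/3, job_D:*/13}
Op 10: register job_A */16 -> active={job_A:*/16, job_B:*/3, job_C:*/3, job_D:*/13}
Final interval of job_D = 13
Next fire of job_D after T=94: (94//13+1)*13 = 104

Answer: interval=13 next_fire=104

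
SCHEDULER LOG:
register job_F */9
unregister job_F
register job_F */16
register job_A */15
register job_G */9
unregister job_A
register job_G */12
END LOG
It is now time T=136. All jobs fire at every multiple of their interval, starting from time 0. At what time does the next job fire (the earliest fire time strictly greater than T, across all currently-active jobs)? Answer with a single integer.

Answer: 144

Derivation:
Op 1: register job_F */9 -> active={job_F:*/9}
Op 2: unregister job_F -> active={}
Op 3: register job_F */16 -> active={job_F:*/16}
Op 4: register job_A */15 -> active={job_A:*/15, job_F:*/16}
Op 5: register job_G */9 -> active={job_A:*/15, job_F:*/16, job_G:*/9}
Op 6: unregister job_A -> active={job_F:*/16, job_G:*/9}
Op 7: register job_G */12 -> active={job_F:*/16, job_G:*/12}
  job_F: interval 16, next fire after T=136 is 144
  job_G: interval 12, next fire after T=136 is 144
Earliest fire time = 144 (job job_F)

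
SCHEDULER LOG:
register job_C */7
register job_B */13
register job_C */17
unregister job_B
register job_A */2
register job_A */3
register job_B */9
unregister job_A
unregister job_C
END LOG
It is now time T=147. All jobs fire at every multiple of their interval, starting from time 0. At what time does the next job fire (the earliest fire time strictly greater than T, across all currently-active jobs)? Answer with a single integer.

Answer: 153

Derivation:
Op 1: register job_C */7 -> active={job_C:*/7}
Op 2: register job_B */13 -> active={job_B:*/13, job_C:*/7}
Op 3: register job_C */17 -> active={job_B:*/13, job_C:*/17}
Op 4: unregister job_B -> active={job_C:*/17}
Op 5: register job_A */2 -> active={job_A:*/2, job_C:*/17}
Op 6: register job_A */3 -> active={job_A:*/3, job_C:*/17}
Op 7: register job_B */9 -> active={job_A:*/3, job_B:*/9, job_C:*/17}
Op 8: unregister job_A -> active={job_B:*/9, job_C:*/17}
Op 9: unregister job_C -> active={job_B:*/9}
  job_B: interval 9, next fire after T=147 is 153
Earliest fire time = 153 (job job_B)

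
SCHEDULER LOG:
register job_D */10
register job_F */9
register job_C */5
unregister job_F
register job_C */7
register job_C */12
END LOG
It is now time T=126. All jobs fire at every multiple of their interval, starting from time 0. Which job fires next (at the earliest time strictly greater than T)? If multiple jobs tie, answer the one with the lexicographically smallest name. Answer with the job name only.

Answer: job_D

Derivation:
Op 1: register job_D */10 -> active={job_D:*/10}
Op 2: register job_F */9 -> active={job_D:*/10, job_F:*/9}
Op 3: register job_C */5 -> active={job_C:*/5, job_D:*/10, job_F:*/9}
Op 4: unregister job_F -> active={job_C:*/5, job_D:*/10}
Op 5: register job_C */7 -> active={job_C:*/7, job_D:*/10}
Op 6: register job_C */12 -> active={job_C:*/12, job_D:*/10}
  job_C: interval 12, next fire after T=126 is 132
  job_D: interval 10, next fire after T=126 is 130
Earliest = 130, winner (lex tiebreak) = job_D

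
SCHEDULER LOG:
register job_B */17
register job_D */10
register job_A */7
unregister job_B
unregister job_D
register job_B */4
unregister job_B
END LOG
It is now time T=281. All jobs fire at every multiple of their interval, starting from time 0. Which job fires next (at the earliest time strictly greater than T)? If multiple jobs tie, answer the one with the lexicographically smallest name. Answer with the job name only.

Answer: job_A

Derivation:
Op 1: register job_B */17 -> active={job_B:*/17}
Op 2: register job_D */10 -> active={job_B:*/17, job_D:*/10}
Op 3: register job_A */7 -> active={job_A:*/7, job_B:*/17, job_D:*/10}
Op 4: unregister job_B -> active={job_A:*/7, job_D:*/10}
Op 5: unregister job_D -> active={job_A:*/7}
Op 6: register job_B */4 -> active={job_A:*/7, job_B:*/4}
Op 7: unregister job_B -> active={job_A:*/7}
  job_A: interval 7, next fire after T=281 is 287
Earliest = 287, winner (lex tiebreak) = job_A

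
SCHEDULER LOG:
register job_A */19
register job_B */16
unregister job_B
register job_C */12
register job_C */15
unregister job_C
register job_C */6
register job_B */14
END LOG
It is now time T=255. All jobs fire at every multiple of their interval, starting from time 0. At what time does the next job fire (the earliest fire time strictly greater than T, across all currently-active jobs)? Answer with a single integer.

Op 1: register job_A */19 -> active={job_A:*/19}
Op 2: register job_B */16 -> active={job_A:*/19, job_B:*/16}
Op 3: unregister job_B -> active={job_A:*/19}
Op 4: register job_C */12 -> active={job_A:*/19, job_C:*/12}
Op 5: register job_C */15 -> active={job_A:*/19, job_C:*/15}
Op 6: unregister job_C -> active={job_A:*/19}
Op 7: register job_C */6 -> active={job_A:*/19, job_C:*/6}
Op 8: register job_B */14 -> active={job_A:*/19, job_B:*/14, job_C:*/6}
  job_A: interval 19, next fire after T=255 is 266
  job_B: interval 14, next fire after T=255 is 266
  job_C: interval 6, next fire after T=255 is 258
Earliest fire time = 258 (job job_C)

Answer: 258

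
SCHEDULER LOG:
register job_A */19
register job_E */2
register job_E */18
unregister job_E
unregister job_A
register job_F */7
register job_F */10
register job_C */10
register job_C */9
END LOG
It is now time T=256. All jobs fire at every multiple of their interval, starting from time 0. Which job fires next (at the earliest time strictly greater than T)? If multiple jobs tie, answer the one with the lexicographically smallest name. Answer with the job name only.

Answer: job_F

Derivation:
Op 1: register job_A */19 -> active={job_A:*/19}
Op 2: register job_E */2 -> active={job_A:*/19, job_E:*/2}
Op 3: register job_E */18 -> active={job_A:*/19, job_E:*/18}
Op 4: unregister job_E -> active={job_A:*/19}
Op 5: unregister job_A -> active={}
Op 6: register job_F */7 -> active={job_F:*/7}
Op 7: register job_F */10 -> active={job_F:*/10}
Op 8: register job_C */10 -> active={job_C:*/10, job_F:*/10}
Op 9: register job_C */9 -> active={job_C:*/9, job_F:*/10}
  job_C: interval 9, next fire after T=256 is 261
  job_F: interval 10, next fire after T=256 is 260
Earliest = 260, winner (lex tiebreak) = job_F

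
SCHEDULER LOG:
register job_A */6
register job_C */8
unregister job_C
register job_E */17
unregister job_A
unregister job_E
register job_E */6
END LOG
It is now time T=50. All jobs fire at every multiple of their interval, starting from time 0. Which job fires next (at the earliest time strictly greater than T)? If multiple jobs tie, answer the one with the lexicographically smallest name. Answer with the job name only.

Answer: job_E

Derivation:
Op 1: register job_A */6 -> active={job_A:*/6}
Op 2: register job_C */8 -> active={job_A:*/6, job_C:*/8}
Op 3: unregister job_C -> active={job_A:*/6}
Op 4: register job_E */17 -> active={job_A:*/6, job_E:*/17}
Op 5: unregister job_A -> active={job_E:*/17}
Op 6: unregister job_E -> active={}
Op 7: register job_E */6 -> active={job_E:*/6}
  job_E: interval 6, next fire after T=50 is 54
Earliest = 54, winner (lex tiebreak) = job_E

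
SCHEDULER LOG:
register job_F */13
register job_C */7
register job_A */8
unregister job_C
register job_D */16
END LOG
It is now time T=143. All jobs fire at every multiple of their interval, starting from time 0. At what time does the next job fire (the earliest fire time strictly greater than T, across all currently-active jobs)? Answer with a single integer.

Answer: 144

Derivation:
Op 1: register job_F */13 -> active={job_F:*/13}
Op 2: register job_C */7 -> active={job_C:*/7, job_F:*/13}
Op 3: register job_A */8 -> active={job_A:*/8, job_C:*/7, job_F:*/13}
Op 4: unregister job_C -> active={job_A:*/8, job_F:*/13}
Op 5: register job_D */16 -> active={job_A:*/8, job_D:*/16, job_F:*/13}
  job_A: interval 8, next fire after T=143 is 144
  job_D: interval 16, next fire after T=143 is 144
  job_F: interval 13, next fire after T=143 is 156
Earliest fire time = 144 (job job_A)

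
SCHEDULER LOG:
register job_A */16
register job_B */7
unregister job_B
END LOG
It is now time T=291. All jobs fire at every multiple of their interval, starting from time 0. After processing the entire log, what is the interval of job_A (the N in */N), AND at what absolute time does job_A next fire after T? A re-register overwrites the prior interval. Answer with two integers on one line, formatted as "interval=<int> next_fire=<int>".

Op 1: register job_A */16 -> active={job_A:*/16}
Op 2: register job_B */7 -> active={job_A:*/16, job_B:*/7}
Op 3: unregister job_B -> active={job_A:*/16}
Final interval of job_A = 16
Next fire of job_A after T=291: (291//16+1)*16 = 304

Answer: interval=16 next_fire=304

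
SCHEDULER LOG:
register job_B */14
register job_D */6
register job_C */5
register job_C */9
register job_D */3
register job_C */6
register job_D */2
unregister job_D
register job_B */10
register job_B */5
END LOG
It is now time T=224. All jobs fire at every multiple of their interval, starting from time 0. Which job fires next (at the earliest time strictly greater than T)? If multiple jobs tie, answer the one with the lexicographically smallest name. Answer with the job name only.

Answer: job_B

Derivation:
Op 1: register job_B */14 -> active={job_B:*/14}
Op 2: register job_D */6 -> active={job_B:*/14, job_D:*/6}
Op 3: register job_C */5 -> active={job_B:*/14, job_C:*/5, job_D:*/6}
Op 4: register job_C */9 -> active={job_B:*/14, job_C:*/9, job_D:*/6}
Op 5: register job_D */3 -> active={job_B:*/14, job_C:*/9, job_D:*/3}
Op 6: register job_C */6 -> active={job_B:*/14, job_C:*/6, job_D:*/3}
Op 7: register job_D */2 -> active={job_B:*/14, job_C:*/6, job_D:*/2}
Op 8: unregister job_D -> active={job_B:*/14, job_C:*/6}
Op 9: register job_B */10 -> active={job_B:*/10, job_C:*/6}
Op 10: register job_B */5 -> active={job_B:*/5, job_C:*/6}
  job_B: interval 5, next fire after T=224 is 225
  job_C: interval 6, next fire after T=224 is 228
Earliest = 225, winner (lex tiebreak) = job_B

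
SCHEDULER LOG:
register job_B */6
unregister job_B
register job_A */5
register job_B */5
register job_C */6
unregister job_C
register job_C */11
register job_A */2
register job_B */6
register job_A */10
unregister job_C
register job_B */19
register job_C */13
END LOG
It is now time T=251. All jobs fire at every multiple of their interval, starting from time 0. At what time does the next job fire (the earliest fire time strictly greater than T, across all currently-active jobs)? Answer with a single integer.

Op 1: register job_B */6 -> active={job_B:*/6}
Op 2: unregister job_B -> active={}
Op 3: register job_A */5 -> active={job_A:*/5}
Op 4: register job_B */5 -> active={job_A:*/5, job_B:*/5}
Op 5: register job_C */6 -> active={job_A:*/5, job_B:*/5, job_C:*/6}
Op 6: unregister job_C -> active={job_A:*/5, job_B:*/5}
Op 7: register job_C */11 -> active={job_A:*/5, job_B:*/5, job_C:*/11}
Op 8: register job_A */2 -> active={job_A:*/2, job_B:*/5, job_C:*/11}
Op 9: register job_B */6 -> active={job_A:*/2, job_B:*/6, job_C:*/11}
Op 10: register job_A */10 -> active={job_A:*/10, job_B:*/6, job_C:*/11}
Op 11: unregister job_C -> active={job_A:*/10, job_B:*/6}
Op 12: register job_B */19 -> active={job_A:*/10, job_B:*/19}
Op 13: register job_C */13 -> active={job_A:*/10, job_B:*/19, job_C:*/13}
  job_A: interval 10, next fire after T=251 is 260
  job_B: interval 19, next fire after T=251 is 266
  job_C: interval 13, next fire after T=251 is 260
Earliest fire time = 260 (job job_A)

Answer: 260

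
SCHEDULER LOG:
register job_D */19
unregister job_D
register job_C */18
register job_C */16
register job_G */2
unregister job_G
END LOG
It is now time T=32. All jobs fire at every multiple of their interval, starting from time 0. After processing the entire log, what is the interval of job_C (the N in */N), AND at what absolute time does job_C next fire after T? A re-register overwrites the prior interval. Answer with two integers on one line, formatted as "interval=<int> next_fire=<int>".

Answer: interval=16 next_fire=48

Derivation:
Op 1: register job_D */19 -> active={job_D:*/19}
Op 2: unregister job_D -> active={}
Op 3: register job_C */18 -> active={job_C:*/18}
Op 4: register job_C */16 -> active={job_C:*/16}
Op 5: register job_G */2 -> active={job_C:*/16, job_G:*/2}
Op 6: unregister job_G -> active={job_C:*/16}
Final interval of job_C = 16
Next fire of job_C after T=32: (32//16+1)*16 = 48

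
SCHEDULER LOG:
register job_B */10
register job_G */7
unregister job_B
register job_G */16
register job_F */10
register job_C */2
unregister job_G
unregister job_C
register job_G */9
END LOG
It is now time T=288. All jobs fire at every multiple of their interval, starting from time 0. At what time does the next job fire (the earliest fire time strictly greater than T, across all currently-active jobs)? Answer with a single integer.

Answer: 290

Derivation:
Op 1: register job_B */10 -> active={job_B:*/10}
Op 2: register job_G */7 -> active={job_B:*/10, job_G:*/7}
Op 3: unregister job_B -> active={job_G:*/7}
Op 4: register job_G */16 -> active={job_G:*/16}
Op 5: register job_F */10 -> active={job_F:*/10, job_G:*/16}
Op 6: register job_C */2 -> active={job_C:*/2, job_F:*/10, job_G:*/16}
Op 7: unregister job_G -> active={job_C:*/2, job_F:*/10}
Op 8: unregister job_C -> active={job_F:*/10}
Op 9: register job_G */9 -> active={job_F:*/10, job_G:*/9}
  job_F: interval 10, next fire after T=288 is 290
  job_G: interval 9, next fire after T=288 is 297
Earliest fire time = 290 (job job_F)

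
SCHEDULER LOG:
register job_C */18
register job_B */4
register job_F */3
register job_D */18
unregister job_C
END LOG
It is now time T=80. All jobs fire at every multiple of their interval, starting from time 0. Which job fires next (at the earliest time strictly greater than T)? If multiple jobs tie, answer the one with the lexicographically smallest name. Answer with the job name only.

Op 1: register job_C */18 -> active={job_C:*/18}
Op 2: register job_B */4 -> active={job_B:*/4, job_C:*/18}
Op 3: register job_F */3 -> active={job_B:*/4, job_C:*/18, job_F:*/3}
Op 4: register job_D */18 -> active={job_B:*/4, job_C:*/18, job_D:*/18, job_F:*/3}
Op 5: unregister job_C -> active={job_B:*/4, job_D:*/18, job_F:*/3}
  job_B: interval 4, next fire after T=80 is 84
  job_D: interval 18, next fire after T=80 is 90
  job_F: interval 3, next fire after T=80 is 81
Earliest = 81, winner (lex tiebreak) = job_F

Answer: job_F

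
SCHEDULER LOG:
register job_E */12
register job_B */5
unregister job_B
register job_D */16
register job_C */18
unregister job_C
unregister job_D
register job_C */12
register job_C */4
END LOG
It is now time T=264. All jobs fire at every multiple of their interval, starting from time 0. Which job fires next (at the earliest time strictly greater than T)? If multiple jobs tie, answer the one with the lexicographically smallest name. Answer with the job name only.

Op 1: register job_E */12 -> active={job_E:*/12}
Op 2: register job_B */5 -> active={job_B:*/5, job_E:*/12}
Op 3: unregister job_B -> active={job_E:*/12}
Op 4: register job_D */16 -> active={job_D:*/16, job_E:*/12}
Op 5: register job_C */18 -> active={job_C:*/18, job_D:*/16, job_E:*/12}
Op 6: unregister job_C -> active={job_D:*/16, job_E:*/12}
Op 7: unregister job_D -> active={job_E:*/12}
Op 8: register job_C */12 -> active={job_C:*/12, job_E:*/12}
Op 9: register job_C */4 -> active={job_C:*/4, job_E:*/12}
  job_C: interval 4, next fire after T=264 is 268
  job_E: interval 12, next fire after T=264 is 276
Earliest = 268, winner (lex tiebreak) = job_C

Answer: job_C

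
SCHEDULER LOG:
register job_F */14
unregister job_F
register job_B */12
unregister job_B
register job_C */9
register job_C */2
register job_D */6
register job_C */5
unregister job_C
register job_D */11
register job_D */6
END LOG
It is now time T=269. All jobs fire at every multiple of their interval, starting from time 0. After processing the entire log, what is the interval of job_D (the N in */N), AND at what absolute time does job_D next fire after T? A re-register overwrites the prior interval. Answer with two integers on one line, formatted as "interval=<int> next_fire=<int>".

Op 1: register job_F */14 -> active={job_F:*/14}
Op 2: unregister job_F -> active={}
Op 3: register job_B */12 -> active={job_B:*/12}
Op 4: unregister job_B -> active={}
Op 5: register job_C */9 -> active={job_C:*/9}
Op 6: register job_C */2 -> active={job_C:*/2}
Op 7: register job_D */6 -> active={job_C:*/2, job_D:*/6}
Op 8: register job_C */5 -> active={job_C:*/5, job_D:*/6}
Op 9: unregister job_C -> active={job_D:*/6}
Op 10: register job_D */11 -> active={job_D:*/11}
Op 11: register job_D */6 -> active={job_D:*/6}
Final interval of job_D = 6
Next fire of job_D after T=269: (269//6+1)*6 = 270

Answer: interval=6 next_fire=270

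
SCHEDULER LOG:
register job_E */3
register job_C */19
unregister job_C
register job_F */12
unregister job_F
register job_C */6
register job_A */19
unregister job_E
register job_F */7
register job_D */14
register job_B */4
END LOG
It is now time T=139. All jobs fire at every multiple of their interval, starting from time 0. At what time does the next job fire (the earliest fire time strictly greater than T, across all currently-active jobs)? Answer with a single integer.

Answer: 140

Derivation:
Op 1: register job_E */3 -> active={job_E:*/3}
Op 2: register job_C */19 -> active={job_C:*/19, job_E:*/3}
Op 3: unregister job_C -> active={job_E:*/3}
Op 4: register job_F */12 -> active={job_E:*/3, job_F:*/12}
Op 5: unregister job_F -> active={job_E:*/3}
Op 6: register job_C */6 -> active={job_C:*/6, job_E:*/3}
Op 7: register job_A */19 -> active={job_A:*/19, job_C:*/6, job_E:*/3}
Op 8: unregister job_E -> active={job_A:*/19, job_C:*/6}
Op 9: register job_F */7 -> active={job_A:*/19, job_C:*/6, job_F:*/7}
Op 10: register job_D */14 -> active={job_A:*/19, job_C:*/6, job_D:*/14, job_F:*/7}
Op 11: register job_B */4 -> active={job_A:*/19, job_B:*/4, job_C:*/6, job_D:*/14, job_F:*/7}
  job_A: interval 19, next fire after T=139 is 152
  job_B: interval 4, next fire after T=139 is 140
  job_C: interval 6, next fire after T=139 is 144
  job_D: interval 14, next fire after T=139 is 140
  job_F: interval 7, next fire after T=139 is 140
Earliest fire time = 140 (job job_B)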